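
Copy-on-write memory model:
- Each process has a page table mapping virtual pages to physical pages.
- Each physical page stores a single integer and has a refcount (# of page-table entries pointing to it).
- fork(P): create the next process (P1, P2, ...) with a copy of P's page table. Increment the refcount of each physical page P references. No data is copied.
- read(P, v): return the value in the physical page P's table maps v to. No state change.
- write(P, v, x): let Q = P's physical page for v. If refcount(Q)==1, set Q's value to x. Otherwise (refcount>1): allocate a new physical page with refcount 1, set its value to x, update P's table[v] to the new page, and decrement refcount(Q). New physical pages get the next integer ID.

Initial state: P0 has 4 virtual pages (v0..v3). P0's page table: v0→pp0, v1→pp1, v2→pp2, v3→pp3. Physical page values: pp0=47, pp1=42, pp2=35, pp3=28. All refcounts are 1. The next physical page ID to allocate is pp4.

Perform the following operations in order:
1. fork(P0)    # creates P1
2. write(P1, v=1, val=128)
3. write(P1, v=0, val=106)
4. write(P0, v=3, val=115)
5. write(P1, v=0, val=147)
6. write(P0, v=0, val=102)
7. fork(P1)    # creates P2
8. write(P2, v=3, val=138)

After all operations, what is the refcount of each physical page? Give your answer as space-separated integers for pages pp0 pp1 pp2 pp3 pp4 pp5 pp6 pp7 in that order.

Answer: 1 1 3 1 2 2 1 1

Derivation:
Op 1: fork(P0) -> P1. 4 ppages; refcounts: pp0:2 pp1:2 pp2:2 pp3:2
Op 2: write(P1, v1, 128). refcount(pp1)=2>1 -> COPY to pp4. 5 ppages; refcounts: pp0:2 pp1:1 pp2:2 pp3:2 pp4:1
Op 3: write(P1, v0, 106). refcount(pp0)=2>1 -> COPY to pp5. 6 ppages; refcounts: pp0:1 pp1:1 pp2:2 pp3:2 pp4:1 pp5:1
Op 4: write(P0, v3, 115). refcount(pp3)=2>1 -> COPY to pp6. 7 ppages; refcounts: pp0:1 pp1:1 pp2:2 pp3:1 pp4:1 pp5:1 pp6:1
Op 5: write(P1, v0, 147). refcount(pp5)=1 -> write in place. 7 ppages; refcounts: pp0:1 pp1:1 pp2:2 pp3:1 pp4:1 pp5:1 pp6:1
Op 6: write(P0, v0, 102). refcount(pp0)=1 -> write in place. 7 ppages; refcounts: pp0:1 pp1:1 pp2:2 pp3:1 pp4:1 pp5:1 pp6:1
Op 7: fork(P1) -> P2. 7 ppages; refcounts: pp0:1 pp1:1 pp2:3 pp3:2 pp4:2 pp5:2 pp6:1
Op 8: write(P2, v3, 138). refcount(pp3)=2>1 -> COPY to pp7. 8 ppages; refcounts: pp0:1 pp1:1 pp2:3 pp3:1 pp4:2 pp5:2 pp6:1 pp7:1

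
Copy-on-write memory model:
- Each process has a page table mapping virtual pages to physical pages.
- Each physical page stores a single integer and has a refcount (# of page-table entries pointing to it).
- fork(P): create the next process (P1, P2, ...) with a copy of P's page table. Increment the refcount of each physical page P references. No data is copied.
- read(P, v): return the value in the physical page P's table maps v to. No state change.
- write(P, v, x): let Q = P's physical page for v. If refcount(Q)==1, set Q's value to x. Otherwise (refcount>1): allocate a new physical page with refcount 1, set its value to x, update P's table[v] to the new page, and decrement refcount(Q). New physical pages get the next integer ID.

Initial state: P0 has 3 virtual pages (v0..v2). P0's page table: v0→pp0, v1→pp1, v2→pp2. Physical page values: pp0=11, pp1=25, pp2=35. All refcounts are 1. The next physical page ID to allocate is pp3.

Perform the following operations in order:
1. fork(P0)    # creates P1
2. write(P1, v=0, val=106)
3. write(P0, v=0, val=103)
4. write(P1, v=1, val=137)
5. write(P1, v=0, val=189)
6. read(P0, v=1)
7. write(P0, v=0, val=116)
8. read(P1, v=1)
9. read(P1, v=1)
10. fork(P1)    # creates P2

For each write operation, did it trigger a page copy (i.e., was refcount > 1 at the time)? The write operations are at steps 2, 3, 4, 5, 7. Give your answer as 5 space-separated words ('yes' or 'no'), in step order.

Op 1: fork(P0) -> P1. 3 ppages; refcounts: pp0:2 pp1:2 pp2:2
Op 2: write(P1, v0, 106). refcount(pp0)=2>1 -> COPY to pp3. 4 ppages; refcounts: pp0:1 pp1:2 pp2:2 pp3:1
Op 3: write(P0, v0, 103). refcount(pp0)=1 -> write in place. 4 ppages; refcounts: pp0:1 pp1:2 pp2:2 pp3:1
Op 4: write(P1, v1, 137). refcount(pp1)=2>1 -> COPY to pp4. 5 ppages; refcounts: pp0:1 pp1:1 pp2:2 pp3:1 pp4:1
Op 5: write(P1, v0, 189). refcount(pp3)=1 -> write in place. 5 ppages; refcounts: pp0:1 pp1:1 pp2:2 pp3:1 pp4:1
Op 6: read(P0, v1) -> 25. No state change.
Op 7: write(P0, v0, 116). refcount(pp0)=1 -> write in place. 5 ppages; refcounts: pp0:1 pp1:1 pp2:2 pp3:1 pp4:1
Op 8: read(P1, v1) -> 137. No state change.
Op 9: read(P1, v1) -> 137. No state change.
Op 10: fork(P1) -> P2. 5 ppages; refcounts: pp0:1 pp1:1 pp2:3 pp3:2 pp4:2

yes no yes no no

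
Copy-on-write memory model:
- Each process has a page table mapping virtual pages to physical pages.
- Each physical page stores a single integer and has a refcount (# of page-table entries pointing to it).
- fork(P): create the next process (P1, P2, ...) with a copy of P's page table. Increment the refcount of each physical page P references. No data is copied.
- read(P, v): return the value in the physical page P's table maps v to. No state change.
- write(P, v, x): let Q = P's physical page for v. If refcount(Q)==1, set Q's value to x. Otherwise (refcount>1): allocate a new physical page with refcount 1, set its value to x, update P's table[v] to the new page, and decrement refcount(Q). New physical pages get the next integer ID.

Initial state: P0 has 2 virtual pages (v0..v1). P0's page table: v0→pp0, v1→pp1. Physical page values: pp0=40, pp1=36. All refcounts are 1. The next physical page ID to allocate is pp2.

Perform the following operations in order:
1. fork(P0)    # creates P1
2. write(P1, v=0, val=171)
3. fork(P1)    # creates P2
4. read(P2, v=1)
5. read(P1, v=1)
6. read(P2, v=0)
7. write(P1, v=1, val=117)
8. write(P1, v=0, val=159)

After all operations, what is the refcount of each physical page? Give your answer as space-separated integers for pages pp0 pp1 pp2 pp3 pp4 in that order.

Answer: 1 2 1 1 1

Derivation:
Op 1: fork(P0) -> P1. 2 ppages; refcounts: pp0:2 pp1:2
Op 2: write(P1, v0, 171). refcount(pp0)=2>1 -> COPY to pp2. 3 ppages; refcounts: pp0:1 pp1:2 pp2:1
Op 3: fork(P1) -> P2. 3 ppages; refcounts: pp0:1 pp1:3 pp2:2
Op 4: read(P2, v1) -> 36. No state change.
Op 5: read(P1, v1) -> 36. No state change.
Op 6: read(P2, v0) -> 171. No state change.
Op 7: write(P1, v1, 117). refcount(pp1)=3>1 -> COPY to pp3. 4 ppages; refcounts: pp0:1 pp1:2 pp2:2 pp3:1
Op 8: write(P1, v0, 159). refcount(pp2)=2>1 -> COPY to pp4. 5 ppages; refcounts: pp0:1 pp1:2 pp2:1 pp3:1 pp4:1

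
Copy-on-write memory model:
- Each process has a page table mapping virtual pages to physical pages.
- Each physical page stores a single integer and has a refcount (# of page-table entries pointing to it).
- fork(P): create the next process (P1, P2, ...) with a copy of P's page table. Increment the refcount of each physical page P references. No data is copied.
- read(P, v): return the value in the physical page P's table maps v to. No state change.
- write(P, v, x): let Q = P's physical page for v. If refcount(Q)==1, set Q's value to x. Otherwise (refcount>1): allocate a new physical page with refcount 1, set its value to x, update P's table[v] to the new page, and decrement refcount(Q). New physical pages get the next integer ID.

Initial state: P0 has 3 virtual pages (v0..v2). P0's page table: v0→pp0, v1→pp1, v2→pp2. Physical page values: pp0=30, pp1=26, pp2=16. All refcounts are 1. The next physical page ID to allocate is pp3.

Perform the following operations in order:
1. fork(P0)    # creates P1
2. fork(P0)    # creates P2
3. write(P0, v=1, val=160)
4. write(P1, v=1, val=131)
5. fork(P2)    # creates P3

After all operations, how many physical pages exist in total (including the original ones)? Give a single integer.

Op 1: fork(P0) -> P1. 3 ppages; refcounts: pp0:2 pp1:2 pp2:2
Op 2: fork(P0) -> P2. 3 ppages; refcounts: pp0:3 pp1:3 pp2:3
Op 3: write(P0, v1, 160). refcount(pp1)=3>1 -> COPY to pp3. 4 ppages; refcounts: pp0:3 pp1:2 pp2:3 pp3:1
Op 4: write(P1, v1, 131). refcount(pp1)=2>1 -> COPY to pp4. 5 ppages; refcounts: pp0:3 pp1:1 pp2:3 pp3:1 pp4:1
Op 5: fork(P2) -> P3. 5 ppages; refcounts: pp0:4 pp1:2 pp2:4 pp3:1 pp4:1

Answer: 5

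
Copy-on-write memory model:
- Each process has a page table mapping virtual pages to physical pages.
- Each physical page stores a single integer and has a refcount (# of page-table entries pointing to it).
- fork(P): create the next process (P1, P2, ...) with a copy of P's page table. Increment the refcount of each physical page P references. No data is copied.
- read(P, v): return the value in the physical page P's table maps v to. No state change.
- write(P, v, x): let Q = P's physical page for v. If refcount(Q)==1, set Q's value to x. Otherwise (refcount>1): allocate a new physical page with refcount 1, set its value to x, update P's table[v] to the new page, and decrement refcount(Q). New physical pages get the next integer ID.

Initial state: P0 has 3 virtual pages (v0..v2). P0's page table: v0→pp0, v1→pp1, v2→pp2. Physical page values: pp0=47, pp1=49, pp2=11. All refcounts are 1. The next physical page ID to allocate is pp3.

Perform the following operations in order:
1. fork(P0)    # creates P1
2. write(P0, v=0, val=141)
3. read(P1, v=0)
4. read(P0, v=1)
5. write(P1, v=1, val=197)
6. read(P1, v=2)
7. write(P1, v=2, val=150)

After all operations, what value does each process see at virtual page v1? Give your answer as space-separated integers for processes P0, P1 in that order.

Op 1: fork(P0) -> P1. 3 ppages; refcounts: pp0:2 pp1:2 pp2:2
Op 2: write(P0, v0, 141). refcount(pp0)=2>1 -> COPY to pp3. 4 ppages; refcounts: pp0:1 pp1:2 pp2:2 pp3:1
Op 3: read(P1, v0) -> 47. No state change.
Op 4: read(P0, v1) -> 49. No state change.
Op 5: write(P1, v1, 197). refcount(pp1)=2>1 -> COPY to pp4. 5 ppages; refcounts: pp0:1 pp1:1 pp2:2 pp3:1 pp4:1
Op 6: read(P1, v2) -> 11. No state change.
Op 7: write(P1, v2, 150). refcount(pp2)=2>1 -> COPY to pp5. 6 ppages; refcounts: pp0:1 pp1:1 pp2:1 pp3:1 pp4:1 pp5:1
P0: v1 -> pp1 = 49
P1: v1 -> pp4 = 197

Answer: 49 197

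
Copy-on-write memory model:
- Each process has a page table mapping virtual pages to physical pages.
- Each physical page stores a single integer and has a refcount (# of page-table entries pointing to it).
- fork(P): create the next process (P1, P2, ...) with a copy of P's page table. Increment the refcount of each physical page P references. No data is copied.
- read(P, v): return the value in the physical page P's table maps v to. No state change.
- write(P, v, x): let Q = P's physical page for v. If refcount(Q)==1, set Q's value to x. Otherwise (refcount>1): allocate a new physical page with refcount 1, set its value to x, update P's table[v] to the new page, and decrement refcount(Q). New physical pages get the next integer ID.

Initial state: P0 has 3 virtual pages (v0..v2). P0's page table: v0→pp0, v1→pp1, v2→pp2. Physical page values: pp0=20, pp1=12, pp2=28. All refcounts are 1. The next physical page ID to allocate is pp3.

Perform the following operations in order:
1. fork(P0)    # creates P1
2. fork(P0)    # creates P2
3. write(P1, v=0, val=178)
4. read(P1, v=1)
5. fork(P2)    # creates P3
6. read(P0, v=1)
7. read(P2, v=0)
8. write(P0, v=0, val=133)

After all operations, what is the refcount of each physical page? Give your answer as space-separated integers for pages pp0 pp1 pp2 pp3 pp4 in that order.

Op 1: fork(P0) -> P1. 3 ppages; refcounts: pp0:2 pp1:2 pp2:2
Op 2: fork(P0) -> P2. 3 ppages; refcounts: pp0:3 pp1:3 pp2:3
Op 3: write(P1, v0, 178). refcount(pp0)=3>1 -> COPY to pp3. 4 ppages; refcounts: pp0:2 pp1:3 pp2:3 pp3:1
Op 4: read(P1, v1) -> 12. No state change.
Op 5: fork(P2) -> P3. 4 ppages; refcounts: pp0:3 pp1:4 pp2:4 pp3:1
Op 6: read(P0, v1) -> 12. No state change.
Op 7: read(P2, v0) -> 20. No state change.
Op 8: write(P0, v0, 133). refcount(pp0)=3>1 -> COPY to pp4. 5 ppages; refcounts: pp0:2 pp1:4 pp2:4 pp3:1 pp4:1

Answer: 2 4 4 1 1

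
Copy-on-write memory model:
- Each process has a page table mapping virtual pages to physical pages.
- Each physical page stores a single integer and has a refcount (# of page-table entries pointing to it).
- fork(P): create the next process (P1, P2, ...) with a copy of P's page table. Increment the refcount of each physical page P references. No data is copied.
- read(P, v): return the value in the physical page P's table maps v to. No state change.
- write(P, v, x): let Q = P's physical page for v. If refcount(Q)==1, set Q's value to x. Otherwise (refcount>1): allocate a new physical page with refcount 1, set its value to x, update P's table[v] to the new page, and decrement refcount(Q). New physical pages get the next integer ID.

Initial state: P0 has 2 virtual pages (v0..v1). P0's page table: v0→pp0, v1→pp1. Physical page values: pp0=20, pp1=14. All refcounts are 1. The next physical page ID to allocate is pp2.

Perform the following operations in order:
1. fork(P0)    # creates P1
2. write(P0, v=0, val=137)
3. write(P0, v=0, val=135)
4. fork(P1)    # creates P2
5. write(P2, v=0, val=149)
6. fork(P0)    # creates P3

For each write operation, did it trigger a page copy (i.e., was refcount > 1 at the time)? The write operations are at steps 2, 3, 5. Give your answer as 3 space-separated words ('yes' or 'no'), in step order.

Op 1: fork(P0) -> P1. 2 ppages; refcounts: pp0:2 pp1:2
Op 2: write(P0, v0, 137). refcount(pp0)=2>1 -> COPY to pp2. 3 ppages; refcounts: pp0:1 pp1:2 pp2:1
Op 3: write(P0, v0, 135). refcount(pp2)=1 -> write in place. 3 ppages; refcounts: pp0:1 pp1:2 pp2:1
Op 4: fork(P1) -> P2. 3 ppages; refcounts: pp0:2 pp1:3 pp2:1
Op 5: write(P2, v0, 149). refcount(pp0)=2>1 -> COPY to pp3. 4 ppages; refcounts: pp0:1 pp1:3 pp2:1 pp3:1
Op 6: fork(P0) -> P3. 4 ppages; refcounts: pp0:1 pp1:4 pp2:2 pp3:1

yes no yes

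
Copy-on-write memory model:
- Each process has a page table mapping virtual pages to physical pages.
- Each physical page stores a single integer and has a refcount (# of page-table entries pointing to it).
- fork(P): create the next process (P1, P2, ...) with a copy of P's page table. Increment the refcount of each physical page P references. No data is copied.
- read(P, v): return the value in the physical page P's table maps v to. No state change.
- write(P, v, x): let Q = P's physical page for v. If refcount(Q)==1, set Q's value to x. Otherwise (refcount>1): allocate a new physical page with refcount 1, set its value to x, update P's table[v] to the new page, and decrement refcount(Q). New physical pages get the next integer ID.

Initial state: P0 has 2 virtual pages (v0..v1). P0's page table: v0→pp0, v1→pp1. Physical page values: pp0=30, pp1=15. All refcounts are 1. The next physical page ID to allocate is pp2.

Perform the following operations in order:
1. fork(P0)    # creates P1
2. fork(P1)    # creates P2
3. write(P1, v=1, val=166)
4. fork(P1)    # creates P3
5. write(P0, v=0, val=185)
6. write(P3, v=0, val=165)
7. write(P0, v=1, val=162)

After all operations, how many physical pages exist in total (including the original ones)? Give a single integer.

Op 1: fork(P0) -> P1. 2 ppages; refcounts: pp0:2 pp1:2
Op 2: fork(P1) -> P2. 2 ppages; refcounts: pp0:3 pp1:3
Op 3: write(P1, v1, 166). refcount(pp1)=3>1 -> COPY to pp2. 3 ppages; refcounts: pp0:3 pp1:2 pp2:1
Op 4: fork(P1) -> P3. 3 ppages; refcounts: pp0:4 pp1:2 pp2:2
Op 5: write(P0, v0, 185). refcount(pp0)=4>1 -> COPY to pp3. 4 ppages; refcounts: pp0:3 pp1:2 pp2:2 pp3:1
Op 6: write(P3, v0, 165). refcount(pp0)=3>1 -> COPY to pp4. 5 ppages; refcounts: pp0:2 pp1:2 pp2:2 pp3:1 pp4:1
Op 7: write(P0, v1, 162). refcount(pp1)=2>1 -> COPY to pp5. 6 ppages; refcounts: pp0:2 pp1:1 pp2:2 pp3:1 pp4:1 pp5:1

Answer: 6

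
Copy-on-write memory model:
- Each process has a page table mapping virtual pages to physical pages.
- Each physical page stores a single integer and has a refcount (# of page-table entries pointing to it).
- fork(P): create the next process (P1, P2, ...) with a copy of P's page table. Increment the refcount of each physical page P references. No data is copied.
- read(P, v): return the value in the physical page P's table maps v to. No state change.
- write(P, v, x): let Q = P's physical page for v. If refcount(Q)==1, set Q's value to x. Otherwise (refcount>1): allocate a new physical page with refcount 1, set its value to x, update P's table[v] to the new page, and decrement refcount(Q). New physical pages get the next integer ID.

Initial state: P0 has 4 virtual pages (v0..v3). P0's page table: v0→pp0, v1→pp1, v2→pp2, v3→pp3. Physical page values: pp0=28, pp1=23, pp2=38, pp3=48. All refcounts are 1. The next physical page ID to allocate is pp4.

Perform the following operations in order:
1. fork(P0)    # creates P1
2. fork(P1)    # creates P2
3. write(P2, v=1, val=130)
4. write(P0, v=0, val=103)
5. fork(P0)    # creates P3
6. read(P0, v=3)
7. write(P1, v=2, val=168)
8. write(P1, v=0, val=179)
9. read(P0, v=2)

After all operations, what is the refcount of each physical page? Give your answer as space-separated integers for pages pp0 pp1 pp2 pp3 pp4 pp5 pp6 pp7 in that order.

Answer: 1 3 3 4 1 2 1 1

Derivation:
Op 1: fork(P0) -> P1. 4 ppages; refcounts: pp0:2 pp1:2 pp2:2 pp3:2
Op 2: fork(P1) -> P2. 4 ppages; refcounts: pp0:3 pp1:3 pp2:3 pp3:3
Op 3: write(P2, v1, 130). refcount(pp1)=3>1 -> COPY to pp4. 5 ppages; refcounts: pp0:3 pp1:2 pp2:3 pp3:3 pp4:1
Op 4: write(P0, v0, 103). refcount(pp0)=3>1 -> COPY to pp5. 6 ppages; refcounts: pp0:2 pp1:2 pp2:3 pp3:3 pp4:1 pp5:1
Op 5: fork(P0) -> P3. 6 ppages; refcounts: pp0:2 pp1:3 pp2:4 pp3:4 pp4:1 pp5:2
Op 6: read(P0, v3) -> 48. No state change.
Op 7: write(P1, v2, 168). refcount(pp2)=4>1 -> COPY to pp6. 7 ppages; refcounts: pp0:2 pp1:3 pp2:3 pp3:4 pp4:1 pp5:2 pp6:1
Op 8: write(P1, v0, 179). refcount(pp0)=2>1 -> COPY to pp7. 8 ppages; refcounts: pp0:1 pp1:3 pp2:3 pp3:4 pp4:1 pp5:2 pp6:1 pp7:1
Op 9: read(P0, v2) -> 38. No state change.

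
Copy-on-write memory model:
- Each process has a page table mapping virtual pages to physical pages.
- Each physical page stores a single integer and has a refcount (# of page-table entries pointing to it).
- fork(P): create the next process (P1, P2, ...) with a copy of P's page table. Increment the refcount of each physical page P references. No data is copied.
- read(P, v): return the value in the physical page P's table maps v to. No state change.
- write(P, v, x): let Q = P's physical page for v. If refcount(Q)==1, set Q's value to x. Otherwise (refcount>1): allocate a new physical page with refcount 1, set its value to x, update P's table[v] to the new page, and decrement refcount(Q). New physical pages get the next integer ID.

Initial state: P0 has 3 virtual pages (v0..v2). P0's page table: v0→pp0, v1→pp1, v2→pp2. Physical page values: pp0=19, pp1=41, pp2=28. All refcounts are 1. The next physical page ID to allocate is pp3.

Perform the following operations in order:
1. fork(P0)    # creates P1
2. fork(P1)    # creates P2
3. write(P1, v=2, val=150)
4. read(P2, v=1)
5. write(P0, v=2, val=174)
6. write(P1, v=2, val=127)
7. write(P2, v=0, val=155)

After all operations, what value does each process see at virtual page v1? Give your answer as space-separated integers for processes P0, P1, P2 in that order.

Answer: 41 41 41

Derivation:
Op 1: fork(P0) -> P1. 3 ppages; refcounts: pp0:2 pp1:2 pp2:2
Op 2: fork(P1) -> P2. 3 ppages; refcounts: pp0:3 pp1:3 pp2:3
Op 3: write(P1, v2, 150). refcount(pp2)=3>1 -> COPY to pp3. 4 ppages; refcounts: pp0:3 pp1:3 pp2:2 pp3:1
Op 4: read(P2, v1) -> 41. No state change.
Op 5: write(P0, v2, 174). refcount(pp2)=2>1 -> COPY to pp4. 5 ppages; refcounts: pp0:3 pp1:3 pp2:1 pp3:1 pp4:1
Op 6: write(P1, v2, 127). refcount(pp3)=1 -> write in place. 5 ppages; refcounts: pp0:3 pp1:3 pp2:1 pp3:1 pp4:1
Op 7: write(P2, v0, 155). refcount(pp0)=3>1 -> COPY to pp5. 6 ppages; refcounts: pp0:2 pp1:3 pp2:1 pp3:1 pp4:1 pp5:1
P0: v1 -> pp1 = 41
P1: v1 -> pp1 = 41
P2: v1 -> pp1 = 41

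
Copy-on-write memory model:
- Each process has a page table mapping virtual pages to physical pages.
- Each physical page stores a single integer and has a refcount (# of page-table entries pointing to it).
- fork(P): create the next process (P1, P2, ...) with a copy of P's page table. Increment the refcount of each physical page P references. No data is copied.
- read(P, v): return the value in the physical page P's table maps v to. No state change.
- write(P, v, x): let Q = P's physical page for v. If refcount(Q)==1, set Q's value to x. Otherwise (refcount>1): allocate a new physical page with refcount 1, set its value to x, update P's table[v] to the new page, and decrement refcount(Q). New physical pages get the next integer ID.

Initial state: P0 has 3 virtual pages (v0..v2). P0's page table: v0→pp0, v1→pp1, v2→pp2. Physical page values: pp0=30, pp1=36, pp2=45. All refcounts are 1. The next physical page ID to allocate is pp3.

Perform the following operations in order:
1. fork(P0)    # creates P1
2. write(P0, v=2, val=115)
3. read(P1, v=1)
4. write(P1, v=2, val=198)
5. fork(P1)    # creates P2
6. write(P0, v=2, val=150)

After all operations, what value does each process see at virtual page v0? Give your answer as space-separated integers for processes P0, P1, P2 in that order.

Op 1: fork(P0) -> P1. 3 ppages; refcounts: pp0:2 pp1:2 pp2:2
Op 2: write(P0, v2, 115). refcount(pp2)=2>1 -> COPY to pp3. 4 ppages; refcounts: pp0:2 pp1:2 pp2:1 pp3:1
Op 3: read(P1, v1) -> 36. No state change.
Op 4: write(P1, v2, 198). refcount(pp2)=1 -> write in place. 4 ppages; refcounts: pp0:2 pp1:2 pp2:1 pp3:1
Op 5: fork(P1) -> P2. 4 ppages; refcounts: pp0:3 pp1:3 pp2:2 pp3:1
Op 6: write(P0, v2, 150). refcount(pp3)=1 -> write in place. 4 ppages; refcounts: pp0:3 pp1:3 pp2:2 pp3:1
P0: v0 -> pp0 = 30
P1: v0 -> pp0 = 30
P2: v0 -> pp0 = 30

Answer: 30 30 30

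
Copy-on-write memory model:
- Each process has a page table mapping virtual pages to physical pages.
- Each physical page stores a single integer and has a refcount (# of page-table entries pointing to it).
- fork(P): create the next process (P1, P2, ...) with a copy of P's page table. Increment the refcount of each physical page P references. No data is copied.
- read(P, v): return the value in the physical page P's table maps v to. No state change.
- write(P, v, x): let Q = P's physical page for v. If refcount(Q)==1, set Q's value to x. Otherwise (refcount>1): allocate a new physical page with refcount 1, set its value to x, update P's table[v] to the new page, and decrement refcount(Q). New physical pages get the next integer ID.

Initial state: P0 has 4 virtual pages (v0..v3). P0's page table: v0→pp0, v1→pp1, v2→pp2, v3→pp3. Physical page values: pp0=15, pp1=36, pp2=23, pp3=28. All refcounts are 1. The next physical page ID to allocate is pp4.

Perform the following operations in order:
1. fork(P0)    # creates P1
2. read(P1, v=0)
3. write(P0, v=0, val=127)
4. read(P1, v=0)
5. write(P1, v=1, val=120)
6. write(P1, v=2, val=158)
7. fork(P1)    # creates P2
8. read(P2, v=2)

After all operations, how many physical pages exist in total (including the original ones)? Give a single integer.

Op 1: fork(P0) -> P1. 4 ppages; refcounts: pp0:2 pp1:2 pp2:2 pp3:2
Op 2: read(P1, v0) -> 15. No state change.
Op 3: write(P0, v0, 127). refcount(pp0)=2>1 -> COPY to pp4. 5 ppages; refcounts: pp0:1 pp1:2 pp2:2 pp3:2 pp4:1
Op 4: read(P1, v0) -> 15. No state change.
Op 5: write(P1, v1, 120). refcount(pp1)=2>1 -> COPY to pp5. 6 ppages; refcounts: pp0:1 pp1:1 pp2:2 pp3:2 pp4:1 pp5:1
Op 6: write(P1, v2, 158). refcount(pp2)=2>1 -> COPY to pp6. 7 ppages; refcounts: pp0:1 pp1:1 pp2:1 pp3:2 pp4:1 pp5:1 pp6:1
Op 7: fork(P1) -> P2. 7 ppages; refcounts: pp0:2 pp1:1 pp2:1 pp3:3 pp4:1 pp5:2 pp6:2
Op 8: read(P2, v2) -> 158. No state change.

Answer: 7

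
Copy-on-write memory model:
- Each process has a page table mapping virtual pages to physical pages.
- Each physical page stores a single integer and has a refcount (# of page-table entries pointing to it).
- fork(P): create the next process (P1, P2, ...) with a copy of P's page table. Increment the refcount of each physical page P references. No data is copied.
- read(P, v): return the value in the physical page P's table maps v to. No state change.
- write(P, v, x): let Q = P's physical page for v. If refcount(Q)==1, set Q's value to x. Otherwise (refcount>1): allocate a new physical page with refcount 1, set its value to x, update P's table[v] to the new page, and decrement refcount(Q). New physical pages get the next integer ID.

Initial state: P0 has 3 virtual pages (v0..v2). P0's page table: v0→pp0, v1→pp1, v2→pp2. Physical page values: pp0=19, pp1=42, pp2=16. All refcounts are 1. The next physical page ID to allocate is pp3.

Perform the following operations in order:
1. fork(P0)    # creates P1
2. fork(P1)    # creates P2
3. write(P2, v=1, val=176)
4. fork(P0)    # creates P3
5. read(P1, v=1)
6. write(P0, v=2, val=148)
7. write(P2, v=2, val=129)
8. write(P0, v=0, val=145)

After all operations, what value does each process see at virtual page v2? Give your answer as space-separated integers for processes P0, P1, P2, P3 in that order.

Answer: 148 16 129 16

Derivation:
Op 1: fork(P0) -> P1. 3 ppages; refcounts: pp0:2 pp1:2 pp2:2
Op 2: fork(P1) -> P2. 3 ppages; refcounts: pp0:3 pp1:3 pp2:3
Op 3: write(P2, v1, 176). refcount(pp1)=3>1 -> COPY to pp3. 4 ppages; refcounts: pp0:3 pp1:2 pp2:3 pp3:1
Op 4: fork(P0) -> P3. 4 ppages; refcounts: pp0:4 pp1:3 pp2:4 pp3:1
Op 5: read(P1, v1) -> 42. No state change.
Op 6: write(P0, v2, 148). refcount(pp2)=4>1 -> COPY to pp4. 5 ppages; refcounts: pp0:4 pp1:3 pp2:3 pp3:1 pp4:1
Op 7: write(P2, v2, 129). refcount(pp2)=3>1 -> COPY to pp5. 6 ppages; refcounts: pp0:4 pp1:3 pp2:2 pp3:1 pp4:1 pp5:1
Op 8: write(P0, v0, 145). refcount(pp0)=4>1 -> COPY to pp6. 7 ppages; refcounts: pp0:3 pp1:3 pp2:2 pp3:1 pp4:1 pp5:1 pp6:1
P0: v2 -> pp4 = 148
P1: v2 -> pp2 = 16
P2: v2 -> pp5 = 129
P3: v2 -> pp2 = 16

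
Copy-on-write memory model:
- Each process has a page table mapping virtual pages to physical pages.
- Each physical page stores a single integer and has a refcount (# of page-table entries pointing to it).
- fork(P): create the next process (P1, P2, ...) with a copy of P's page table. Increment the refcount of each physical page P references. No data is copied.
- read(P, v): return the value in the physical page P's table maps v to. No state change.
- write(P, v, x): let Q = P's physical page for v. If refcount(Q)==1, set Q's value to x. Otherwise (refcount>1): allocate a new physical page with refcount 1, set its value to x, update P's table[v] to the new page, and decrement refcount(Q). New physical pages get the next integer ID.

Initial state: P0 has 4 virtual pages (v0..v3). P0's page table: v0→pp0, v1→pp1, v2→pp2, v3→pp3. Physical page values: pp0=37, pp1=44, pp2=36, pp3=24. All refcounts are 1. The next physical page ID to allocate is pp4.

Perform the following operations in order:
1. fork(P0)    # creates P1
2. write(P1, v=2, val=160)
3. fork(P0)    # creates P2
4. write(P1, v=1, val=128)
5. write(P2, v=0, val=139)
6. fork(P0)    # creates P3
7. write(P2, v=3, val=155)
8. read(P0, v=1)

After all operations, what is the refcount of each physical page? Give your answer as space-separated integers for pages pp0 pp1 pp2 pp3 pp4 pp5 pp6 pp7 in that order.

Answer: 3 3 3 3 1 1 1 1

Derivation:
Op 1: fork(P0) -> P1. 4 ppages; refcounts: pp0:2 pp1:2 pp2:2 pp3:2
Op 2: write(P1, v2, 160). refcount(pp2)=2>1 -> COPY to pp4. 5 ppages; refcounts: pp0:2 pp1:2 pp2:1 pp3:2 pp4:1
Op 3: fork(P0) -> P2. 5 ppages; refcounts: pp0:3 pp1:3 pp2:2 pp3:3 pp4:1
Op 4: write(P1, v1, 128). refcount(pp1)=3>1 -> COPY to pp5. 6 ppages; refcounts: pp0:3 pp1:2 pp2:2 pp3:3 pp4:1 pp5:1
Op 5: write(P2, v0, 139). refcount(pp0)=3>1 -> COPY to pp6. 7 ppages; refcounts: pp0:2 pp1:2 pp2:2 pp3:3 pp4:1 pp5:1 pp6:1
Op 6: fork(P0) -> P3. 7 ppages; refcounts: pp0:3 pp1:3 pp2:3 pp3:4 pp4:1 pp5:1 pp6:1
Op 7: write(P2, v3, 155). refcount(pp3)=4>1 -> COPY to pp7. 8 ppages; refcounts: pp0:3 pp1:3 pp2:3 pp3:3 pp4:1 pp5:1 pp6:1 pp7:1
Op 8: read(P0, v1) -> 44. No state change.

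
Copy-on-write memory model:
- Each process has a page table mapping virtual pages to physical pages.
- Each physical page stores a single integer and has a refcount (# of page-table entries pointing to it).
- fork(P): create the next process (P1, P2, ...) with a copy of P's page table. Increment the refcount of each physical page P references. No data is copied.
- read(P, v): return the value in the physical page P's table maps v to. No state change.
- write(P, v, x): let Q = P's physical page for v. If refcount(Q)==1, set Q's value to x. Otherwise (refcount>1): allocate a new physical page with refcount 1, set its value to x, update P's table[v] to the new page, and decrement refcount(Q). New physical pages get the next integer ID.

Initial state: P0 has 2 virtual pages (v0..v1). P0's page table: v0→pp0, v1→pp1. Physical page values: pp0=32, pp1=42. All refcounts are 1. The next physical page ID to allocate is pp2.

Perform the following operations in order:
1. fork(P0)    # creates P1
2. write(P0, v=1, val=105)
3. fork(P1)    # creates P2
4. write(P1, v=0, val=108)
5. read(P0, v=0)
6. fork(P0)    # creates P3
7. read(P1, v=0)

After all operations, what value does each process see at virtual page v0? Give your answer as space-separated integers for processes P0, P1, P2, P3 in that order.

Answer: 32 108 32 32

Derivation:
Op 1: fork(P0) -> P1. 2 ppages; refcounts: pp0:2 pp1:2
Op 2: write(P0, v1, 105). refcount(pp1)=2>1 -> COPY to pp2. 3 ppages; refcounts: pp0:2 pp1:1 pp2:1
Op 3: fork(P1) -> P2. 3 ppages; refcounts: pp0:3 pp1:2 pp2:1
Op 4: write(P1, v0, 108). refcount(pp0)=3>1 -> COPY to pp3. 4 ppages; refcounts: pp0:2 pp1:2 pp2:1 pp3:1
Op 5: read(P0, v0) -> 32. No state change.
Op 6: fork(P0) -> P3. 4 ppages; refcounts: pp0:3 pp1:2 pp2:2 pp3:1
Op 7: read(P1, v0) -> 108. No state change.
P0: v0 -> pp0 = 32
P1: v0 -> pp3 = 108
P2: v0 -> pp0 = 32
P3: v0 -> pp0 = 32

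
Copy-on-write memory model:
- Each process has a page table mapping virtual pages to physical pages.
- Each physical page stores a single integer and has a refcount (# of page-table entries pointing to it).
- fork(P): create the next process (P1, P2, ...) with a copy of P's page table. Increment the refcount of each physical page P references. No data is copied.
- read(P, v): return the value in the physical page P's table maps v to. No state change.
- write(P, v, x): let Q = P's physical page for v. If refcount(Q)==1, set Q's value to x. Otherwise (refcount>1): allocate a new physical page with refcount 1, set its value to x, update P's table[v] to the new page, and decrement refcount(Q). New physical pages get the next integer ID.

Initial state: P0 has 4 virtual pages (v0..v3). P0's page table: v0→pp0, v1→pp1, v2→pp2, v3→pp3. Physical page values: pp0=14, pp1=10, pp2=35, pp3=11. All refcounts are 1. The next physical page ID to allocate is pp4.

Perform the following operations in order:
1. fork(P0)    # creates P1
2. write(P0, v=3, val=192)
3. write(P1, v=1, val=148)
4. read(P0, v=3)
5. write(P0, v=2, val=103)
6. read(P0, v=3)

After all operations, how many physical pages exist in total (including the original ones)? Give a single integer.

Answer: 7

Derivation:
Op 1: fork(P0) -> P1. 4 ppages; refcounts: pp0:2 pp1:2 pp2:2 pp3:2
Op 2: write(P0, v3, 192). refcount(pp3)=2>1 -> COPY to pp4. 5 ppages; refcounts: pp0:2 pp1:2 pp2:2 pp3:1 pp4:1
Op 3: write(P1, v1, 148). refcount(pp1)=2>1 -> COPY to pp5. 6 ppages; refcounts: pp0:2 pp1:1 pp2:2 pp3:1 pp4:1 pp5:1
Op 4: read(P0, v3) -> 192. No state change.
Op 5: write(P0, v2, 103). refcount(pp2)=2>1 -> COPY to pp6. 7 ppages; refcounts: pp0:2 pp1:1 pp2:1 pp3:1 pp4:1 pp5:1 pp6:1
Op 6: read(P0, v3) -> 192. No state change.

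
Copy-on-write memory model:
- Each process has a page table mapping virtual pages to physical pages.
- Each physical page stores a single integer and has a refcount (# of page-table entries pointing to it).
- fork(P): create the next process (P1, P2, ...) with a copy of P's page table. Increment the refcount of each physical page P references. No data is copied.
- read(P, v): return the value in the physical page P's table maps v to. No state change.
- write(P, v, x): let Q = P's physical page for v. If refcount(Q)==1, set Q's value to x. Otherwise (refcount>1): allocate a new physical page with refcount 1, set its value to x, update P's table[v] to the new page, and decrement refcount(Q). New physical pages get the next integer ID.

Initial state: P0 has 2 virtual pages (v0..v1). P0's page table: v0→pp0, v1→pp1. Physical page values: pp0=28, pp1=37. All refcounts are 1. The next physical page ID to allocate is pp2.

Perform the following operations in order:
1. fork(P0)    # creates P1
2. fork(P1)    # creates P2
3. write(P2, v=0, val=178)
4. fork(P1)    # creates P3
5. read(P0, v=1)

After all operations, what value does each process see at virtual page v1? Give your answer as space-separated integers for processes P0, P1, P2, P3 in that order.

Answer: 37 37 37 37

Derivation:
Op 1: fork(P0) -> P1. 2 ppages; refcounts: pp0:2 pp1:2
Op 2: fork(P1) -> P2. 2 ppages; refcounts: pp0:3 pp1:3
Op 3: write(P2, v0, 178). refcount(pp0)=3>1 -> COPY to pp2. 3 ppages; refcounts: pp0:2 pp1:3 pp2:1
Op 4: fork(P1) -> P3. 3 ppages; refcounts: pp0:3 pp1:4 pp2:1
Op 5: read(P0, v1) -> 37. No state change.
P0: v1 -> pp1 = 37
P1: v1 -> pp1 = 37
P2: v1 -> pp1 = 37
P3: v1 -> pp1 = 37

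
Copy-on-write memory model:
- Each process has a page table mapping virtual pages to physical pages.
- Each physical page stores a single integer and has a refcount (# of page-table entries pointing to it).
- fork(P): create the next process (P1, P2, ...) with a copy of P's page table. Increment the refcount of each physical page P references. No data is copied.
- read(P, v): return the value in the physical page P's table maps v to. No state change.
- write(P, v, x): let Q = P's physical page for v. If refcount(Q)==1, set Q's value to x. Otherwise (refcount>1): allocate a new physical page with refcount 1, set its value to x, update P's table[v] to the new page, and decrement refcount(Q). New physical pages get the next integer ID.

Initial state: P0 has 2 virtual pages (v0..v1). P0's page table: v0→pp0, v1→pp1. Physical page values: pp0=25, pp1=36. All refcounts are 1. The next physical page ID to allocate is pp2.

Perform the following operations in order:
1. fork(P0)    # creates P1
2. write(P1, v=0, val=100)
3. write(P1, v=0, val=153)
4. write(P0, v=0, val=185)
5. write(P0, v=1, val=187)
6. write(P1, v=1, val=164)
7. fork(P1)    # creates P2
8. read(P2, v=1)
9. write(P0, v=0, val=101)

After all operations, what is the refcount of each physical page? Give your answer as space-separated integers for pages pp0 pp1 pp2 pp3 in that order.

Answer: 1 2 2 1

Derivation:
Op 1: fork(P0) -> P1. 2 ppages; refcounts: pp0:2 pp1:2
Op 2: write(P1, v0, 100). refcount(pp0)=2>1 -> COPY to pp2. 3 ppages; refcounts: pp0:1 pp1:2 pp2:1
Op 3: write(P1, v0, 153). refcount(pp2)=1 -> write in place. 3 ppages; refcounts: pp0:1 pp1:2 pp2:1
Op 4: write(P0, v0, 185). refcount(pp0)=1 -> write in place. 3 ppages; refcounts: pp0:1 pp1:2 pp2:1
Op 5: write(P0, v1, 187). refcount(pp1)=2>1 -> COPY to pp3. 4 ppages; refcounts: pp0:1 pp1:1 pp2:1 pp3:1
Op 6: write(P1, v1, 164). refcount(pp1)=1 -> write in place. 4 ppages; refcounts: pp0:1 pp1:1 pp2:1 pp3:1
Op 7: fork(P1) -> P2. 4 ppages; refcounts: pp0:1 pp1:2 pp2:2 pp3:1
Op 8: read(P2, v1) -> 164. No state change.
Op 9: write(P0, v0, 101). refcount(pp0)=1 -> write in place. 4 ppages; refcounts: pp0:1 pp1:2 pp2:2 pp3:1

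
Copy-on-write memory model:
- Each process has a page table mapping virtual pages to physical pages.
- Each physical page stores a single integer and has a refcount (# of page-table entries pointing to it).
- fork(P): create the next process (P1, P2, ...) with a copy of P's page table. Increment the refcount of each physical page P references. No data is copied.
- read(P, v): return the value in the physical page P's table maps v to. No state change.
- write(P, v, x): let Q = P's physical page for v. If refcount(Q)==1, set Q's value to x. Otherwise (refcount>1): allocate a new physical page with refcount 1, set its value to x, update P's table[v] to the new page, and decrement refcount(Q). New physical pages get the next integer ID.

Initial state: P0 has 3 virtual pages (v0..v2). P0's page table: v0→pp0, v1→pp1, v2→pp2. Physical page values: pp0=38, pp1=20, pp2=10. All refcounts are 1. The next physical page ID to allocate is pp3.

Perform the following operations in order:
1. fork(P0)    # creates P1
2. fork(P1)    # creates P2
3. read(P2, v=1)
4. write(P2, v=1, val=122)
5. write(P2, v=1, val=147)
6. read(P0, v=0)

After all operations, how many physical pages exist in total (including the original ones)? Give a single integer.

Op 1: fork(P0) -> P1. 3 ppages; refcounts: pp0:2 pp1:2 pp2:2
Op 2: fork(P1) -> P2. 3 ppages; refcounts: pp0:3 pp1:3 pp2:3
Op 3: read(P2, v1) -> 20. No state change.
Op 4: write(P2, v1, 122). refcount(pp1)=3>1 -> COPY to pp3. 4 ppages; refcounts: pp0:3 pp1:2 pp2:3 pp3:1
Op 5: write(P2, v1, 147). refcount(pp3)=1 -> write in place. 4 ppages; refcounts: pp0:3 pp1:2 pp2:3 pp3:1
Op 6: read(P0, v0) -> 38. No state change.

Answer: 4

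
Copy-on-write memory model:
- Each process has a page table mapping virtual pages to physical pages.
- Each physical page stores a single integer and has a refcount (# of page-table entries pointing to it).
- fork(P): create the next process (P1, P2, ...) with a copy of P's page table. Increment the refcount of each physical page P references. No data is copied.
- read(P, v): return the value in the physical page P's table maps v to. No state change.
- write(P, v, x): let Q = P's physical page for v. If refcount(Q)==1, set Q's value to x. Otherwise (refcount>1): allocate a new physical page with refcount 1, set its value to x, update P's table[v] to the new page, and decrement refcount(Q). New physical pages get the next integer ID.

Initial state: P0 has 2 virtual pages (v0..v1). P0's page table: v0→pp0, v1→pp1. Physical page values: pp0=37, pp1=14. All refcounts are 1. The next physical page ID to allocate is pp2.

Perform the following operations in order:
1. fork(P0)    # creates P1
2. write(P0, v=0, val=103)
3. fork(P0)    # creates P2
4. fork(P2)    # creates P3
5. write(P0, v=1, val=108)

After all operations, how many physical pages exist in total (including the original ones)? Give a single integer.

Answer: 4

Derivation:
Op 1: fork(P0) -> P1. 2 ppages; refcounts: pp0:2 pp1:2
Op 2: write(P0, v0, 103). refcount(pp0)=2>1 -> COPY to pp2. 3 ppages; refcounts: pp0:1 pp1:2 pp2:1
Op 3: fork(P0) -> P2. 3 ppages; refcounts: pp0:1 pp1:3 pp2:2
Op 4: fork(P2) -> P3. 3 ppages; refcounts: pp0:1 pp1:4 pp2:3
Op 5: write(P0, v1, 108). refcount(pp1)=4>1 -> COPY to pp3. 4 ppages; refcounts: pp0:1 pp1:3 pp2:3 pp3:1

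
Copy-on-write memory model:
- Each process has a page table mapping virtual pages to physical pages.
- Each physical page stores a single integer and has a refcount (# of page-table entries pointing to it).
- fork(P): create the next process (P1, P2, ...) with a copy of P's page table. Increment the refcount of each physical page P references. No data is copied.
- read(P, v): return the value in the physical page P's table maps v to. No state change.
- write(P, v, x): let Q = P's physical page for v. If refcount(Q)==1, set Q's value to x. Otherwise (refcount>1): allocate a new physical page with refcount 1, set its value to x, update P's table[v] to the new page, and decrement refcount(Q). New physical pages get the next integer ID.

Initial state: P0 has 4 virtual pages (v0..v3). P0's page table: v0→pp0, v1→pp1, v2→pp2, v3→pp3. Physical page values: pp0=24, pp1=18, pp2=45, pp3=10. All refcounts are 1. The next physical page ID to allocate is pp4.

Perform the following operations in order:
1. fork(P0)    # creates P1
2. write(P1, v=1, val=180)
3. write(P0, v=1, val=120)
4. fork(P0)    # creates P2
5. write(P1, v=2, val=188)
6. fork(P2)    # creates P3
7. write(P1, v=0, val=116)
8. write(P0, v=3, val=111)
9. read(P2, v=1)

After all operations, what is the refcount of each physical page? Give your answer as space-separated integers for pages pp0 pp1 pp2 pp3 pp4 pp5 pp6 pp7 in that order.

Answer: 3 3 3 3 1 1 1 1

Derivation:
Op 1: fork(P0) -> P1. 4 ppages; refcounts: pp0:2 pp1:2 pp2:2 pp3:2
Op 2: write(P1, v1, 180). refcount(pp1)=2>1 -> COPY to pp4. 5 ppages; refcounts: pp0:2 pp1:1 pp2:2 pp3:2 pp4:1
Op 3: write(P0, v1, 120). refcount(pp1)=1 -> write in place. 5 ppages; refcounts: pp0:2 pp1:1 pp2:2 pp3:2 pp4:1
Op 4: fork(P0) -> P2. 5 ppages; refcounts: pp0:3 pp1:2 pp2:3 pp3:3 pp4:1
Op 5: write(P1, v2, 188). refcount(pp2)=3>1 -> COPY to pp5. 6 ppages; refcounts: pp0:3 pp1:2 pp2:2 pp3:3 pp4:1 pp5:1
Op 6: fork(P2) -> P3. 6 ppages; refcounts: pp0:4 pp1:3 pp2:3 pp3:4 pp4:1 pp5:1
Op 7: write(P1, v0, 116). refcount(pp0)=4>1 -> COPY to pp6. 7 ppages; refcounts: pp0:3 pp1:3 pp2:3 pp3:4 pp4:1 pp5:1 pp6:1
Op 8: write(P0, v3, 111). refcount(pp3)=4>1 -> COPY to pp7. 8 ppages; refcounts: pp0:3 pp1:3 pp2:3 pp3:3 pp4:1 pp5:1 pp6:1 pp7:1
Op 9: read(P2, v1) -> 120. No state change.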